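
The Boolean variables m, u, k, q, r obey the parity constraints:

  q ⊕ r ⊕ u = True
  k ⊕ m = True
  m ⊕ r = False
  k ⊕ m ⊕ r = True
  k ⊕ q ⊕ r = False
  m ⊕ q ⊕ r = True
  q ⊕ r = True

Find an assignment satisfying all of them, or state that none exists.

m = False; u = False; k = True; q = True; r = False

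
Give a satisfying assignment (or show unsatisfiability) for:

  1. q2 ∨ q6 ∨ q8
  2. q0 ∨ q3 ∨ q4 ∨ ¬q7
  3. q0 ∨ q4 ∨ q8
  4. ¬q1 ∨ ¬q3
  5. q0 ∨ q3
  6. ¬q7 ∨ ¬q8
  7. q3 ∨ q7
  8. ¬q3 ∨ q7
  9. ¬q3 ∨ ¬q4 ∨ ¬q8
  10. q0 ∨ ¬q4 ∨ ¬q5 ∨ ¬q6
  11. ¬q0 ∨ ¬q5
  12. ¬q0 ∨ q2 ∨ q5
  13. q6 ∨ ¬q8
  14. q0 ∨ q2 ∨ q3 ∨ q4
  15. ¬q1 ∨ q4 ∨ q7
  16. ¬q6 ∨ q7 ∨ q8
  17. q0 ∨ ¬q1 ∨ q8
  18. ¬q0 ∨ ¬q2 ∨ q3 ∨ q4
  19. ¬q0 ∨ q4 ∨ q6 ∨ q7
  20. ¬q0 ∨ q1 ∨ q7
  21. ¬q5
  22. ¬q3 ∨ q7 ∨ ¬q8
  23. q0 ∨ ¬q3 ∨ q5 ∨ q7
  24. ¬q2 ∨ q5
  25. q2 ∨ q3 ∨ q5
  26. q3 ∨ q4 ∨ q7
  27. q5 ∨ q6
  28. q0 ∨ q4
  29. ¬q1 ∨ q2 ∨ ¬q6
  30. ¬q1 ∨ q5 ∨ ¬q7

q0 = False, q1 = False, q2 = False, q3 = True, q4 = True, q5 = False, q6 = True, q7 = True, q8 = False

Unit clause (¬q5) forces q5 = False.
In (¬q2 ∨ q5) only ¬q2 is left, so q2 = False.
In (q2 ∨ q3 ∨ q5) only q3 is left, so q3 = True.
In (q5 ∨ q6) only q6 is left, so q6 = True.
In (¬q1 ∨ q2 ∨ ¬q6) only ¬q1 is left, so q1 = False.
In (¬q3 ∨ q7) only q7 is left, so q7 = True.
In (¬q0 ∨ q2 ∨ q5) only ¬q0 is left, so q0 = False.
In (q0 ∨ q4) only q4 is left, so q4 = True.
In (¬q7 ∨ ¬q8) only ¬q8 is left, so q8 = False.
All clauses satisfied.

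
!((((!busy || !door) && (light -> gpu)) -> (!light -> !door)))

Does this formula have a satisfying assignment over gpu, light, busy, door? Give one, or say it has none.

gpu=F, light=F, busy=F, door=T

  !((((!busy || !door) && (light -> gpu)) -> (!light -> !door))) = True
    ((!busy || !door) && (light -> gpu)) -> (!light -> !door) = False
      (!busy || !door) && (light -> gpu) = True
        !busy || !door = True
          !busy = True
          !door = False
        light -> gpu = True
      !light -> !door = False
        !light = True
        !door = False
The formula evaluates to True.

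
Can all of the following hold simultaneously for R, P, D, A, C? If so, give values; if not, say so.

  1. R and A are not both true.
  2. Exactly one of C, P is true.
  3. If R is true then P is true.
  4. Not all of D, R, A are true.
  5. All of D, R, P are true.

R = True; P = True; D = True; A = False; C = False

  (1) R=T, A=F — not both ✓
  (2) {C, P}: 1 true — exactly one ✓
  (3) R=T ⇒ P: T ✓
  (4) {D, R, A}: 2/3 true — not all ✓
  (5) {D, R, P}: all 3 true ✓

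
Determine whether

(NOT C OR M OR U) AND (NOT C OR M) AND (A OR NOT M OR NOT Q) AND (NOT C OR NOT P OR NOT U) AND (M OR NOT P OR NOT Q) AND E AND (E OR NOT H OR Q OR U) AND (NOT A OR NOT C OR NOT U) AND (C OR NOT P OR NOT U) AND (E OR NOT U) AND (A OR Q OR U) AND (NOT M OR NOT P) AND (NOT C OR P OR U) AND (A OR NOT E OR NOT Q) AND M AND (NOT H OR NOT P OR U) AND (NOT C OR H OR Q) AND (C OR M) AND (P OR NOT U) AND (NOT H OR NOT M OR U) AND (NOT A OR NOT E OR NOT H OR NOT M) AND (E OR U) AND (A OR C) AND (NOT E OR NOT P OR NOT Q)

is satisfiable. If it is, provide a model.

Unit clause (E) forces E = True.
Unit clause (M) forces M = True.
In (NOT M OR NOT P) only NOT P is left, so P = False.
In (P OR NOT U) only NOT U is left, so U = False.
In (NOT H OR NOT M OR U) only NOT H is left, so H = False.
In (NOT C OR P OR U) only NOT C is left, so C = False.
In (A OR C) only A is left, so A = True.
Set Q = False.
All clauses satisfied.

Q=F; H=F; U=F; M=T; E=T; P=F; A=T; C=F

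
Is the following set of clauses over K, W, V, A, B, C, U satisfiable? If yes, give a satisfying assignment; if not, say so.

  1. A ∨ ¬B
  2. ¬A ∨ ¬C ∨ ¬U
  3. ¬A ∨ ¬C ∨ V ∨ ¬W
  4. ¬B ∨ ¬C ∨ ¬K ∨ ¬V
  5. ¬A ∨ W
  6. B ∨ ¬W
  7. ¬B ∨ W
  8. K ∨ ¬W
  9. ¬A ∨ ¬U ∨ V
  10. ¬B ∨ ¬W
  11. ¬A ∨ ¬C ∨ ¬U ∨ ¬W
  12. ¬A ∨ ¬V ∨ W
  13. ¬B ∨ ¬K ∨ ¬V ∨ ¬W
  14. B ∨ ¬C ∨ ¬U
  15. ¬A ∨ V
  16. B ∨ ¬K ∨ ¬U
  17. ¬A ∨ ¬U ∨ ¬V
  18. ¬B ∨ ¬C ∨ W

Set K = False.
  then (K ∨ ¬W) forces W = False.
  then (¬A ∨ W) forces A = False.
  then (¬B ∨ W) forces B = False.
Set V = True.
Set C = False.
Set U = True.
All clauses satisfied.

K: False; W: False; V: True; A: False; B: False; C: False; U: True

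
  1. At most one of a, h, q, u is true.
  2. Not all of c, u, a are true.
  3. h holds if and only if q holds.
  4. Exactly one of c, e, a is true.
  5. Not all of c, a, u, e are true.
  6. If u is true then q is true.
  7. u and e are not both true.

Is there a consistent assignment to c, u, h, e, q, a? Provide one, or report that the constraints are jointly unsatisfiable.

c=F, u=F, h=F, e=F, q=F, a=T

  (1) {a, h, q, u}: 1 true — at most one ✓
  (2) {c, u, a}: 1/3 true — not all ✓
  (3) h=F, q=F — same ✓
  (4) {c, e, a}: 1 true — exactly one ✓
  (5) {c, a, u, e}: 1/4 true — not all ✓
  (6) u=F ⇒ q: vacuous ✓
  (7) u=F, e=F — not both ✓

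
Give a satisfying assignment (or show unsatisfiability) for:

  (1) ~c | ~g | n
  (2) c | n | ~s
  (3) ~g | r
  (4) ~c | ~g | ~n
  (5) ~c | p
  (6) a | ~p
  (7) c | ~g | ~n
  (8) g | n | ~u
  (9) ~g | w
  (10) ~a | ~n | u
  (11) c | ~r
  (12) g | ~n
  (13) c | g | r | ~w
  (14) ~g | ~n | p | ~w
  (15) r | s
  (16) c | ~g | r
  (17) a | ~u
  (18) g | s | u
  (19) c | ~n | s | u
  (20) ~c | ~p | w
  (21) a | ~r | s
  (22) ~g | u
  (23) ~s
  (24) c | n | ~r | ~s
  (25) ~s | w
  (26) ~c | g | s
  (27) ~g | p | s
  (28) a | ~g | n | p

Case n = True:
  (g | ~n) forces g = True.
  (~g | r) forces r = True.
  (~c | ~g | ~n) forces c = False.
  Clause (c | ~g | ~n) is falsified — contradiction.
Case n = False:
  (~s) forces s = False.
  (r | s) forces r = True.
  (c | ~r) forces c = True.
  (~c | ~g | n) forces g = False.
  Clause (~c | g | s) is falsified — contradiction.
Both cases fail, so the formula is unsatisfiable.

The formula is unsatisfiable.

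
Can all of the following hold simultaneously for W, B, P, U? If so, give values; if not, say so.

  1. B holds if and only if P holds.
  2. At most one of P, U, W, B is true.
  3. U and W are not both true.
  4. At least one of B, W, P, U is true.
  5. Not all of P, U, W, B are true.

W = False; B = False; P = False; U = True

  (1) B=F, P=F — same ✓
  (2) {P, U, W, B}: 1 true — at most one ✓
  (3) U=T, W=F — not both ✓
  (4) {B, W, P, U}: 1 true — at least one ✓
  (5) {P, U, W, B}: 1/4 true — not all ✓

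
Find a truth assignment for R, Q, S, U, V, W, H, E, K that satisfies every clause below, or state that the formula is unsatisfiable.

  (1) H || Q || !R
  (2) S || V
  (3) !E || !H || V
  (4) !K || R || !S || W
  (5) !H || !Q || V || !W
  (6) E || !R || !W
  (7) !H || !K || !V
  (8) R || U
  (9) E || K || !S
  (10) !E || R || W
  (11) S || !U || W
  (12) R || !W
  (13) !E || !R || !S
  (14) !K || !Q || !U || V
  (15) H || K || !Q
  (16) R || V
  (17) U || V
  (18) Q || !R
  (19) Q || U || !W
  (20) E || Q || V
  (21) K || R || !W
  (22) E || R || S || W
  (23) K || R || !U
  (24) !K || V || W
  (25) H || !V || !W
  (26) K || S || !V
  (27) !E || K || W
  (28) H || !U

Set R = True.
  then (Q || !R) forces Q = True.
Set S = False.
  then (S || V) forces V = True.
  then (K || S || !V) forces K = True.
  then (!H || !K || !V) forces H = False.
  then (H || !V || !W) forces W = False.
  then (H || !U) forces U = False.
Set E = False.
All clauses satisfied.

R = True, Q = True, S = False, U = False, V = True, W = False, H = False, E = False, K = True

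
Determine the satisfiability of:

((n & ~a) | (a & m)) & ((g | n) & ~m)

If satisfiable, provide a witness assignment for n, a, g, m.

n = True, a = False, g = True, m = False

  (n & ~a) | (a & m) = True
    n & ~a = True
      ~a = True
    a & m = False
  (g | n) & ~m = True
    g | n = True
    ~m = True
Both conjuncts True, so the formula holds.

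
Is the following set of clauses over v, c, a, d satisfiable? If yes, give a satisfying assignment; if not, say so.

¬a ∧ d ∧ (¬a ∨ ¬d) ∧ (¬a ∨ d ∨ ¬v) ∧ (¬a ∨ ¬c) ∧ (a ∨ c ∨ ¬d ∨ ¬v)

Unit clause (¬a) forces a = False.
Unit clause (d) forces d = True.
Set v = False.
Set c = True.
All clauses satisfied.

v = False, c = True, a = False, d = True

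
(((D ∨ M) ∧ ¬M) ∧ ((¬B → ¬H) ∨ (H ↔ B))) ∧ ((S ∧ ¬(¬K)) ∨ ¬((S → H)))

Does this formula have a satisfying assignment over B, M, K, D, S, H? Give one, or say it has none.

B = True, M = False, K = True, D = True, S = True, H = True

  ((D ∨ M) ∧ ¬M) ∧ ((¬B → ¬H) ∨ (H ↔ B)) = True
    (D ∨ M) ∧ ¬M = True
      D ∨ M = True
      ¬M = True
    (¬B → ¬H) ∨ (H ↔ B) = True
      ¬B → ¬H = True
        ¬B = False
        ¬H = False
      H ↔ B = True
  (S ∧ ¬(¬K)) ∨ ¬((S → H)) = True
    S ∧ ¬(¬K) = True
      ¬(¬K) = True
        ¬K = False
    ¬((S → H)) = False
      S → H = True
Both conjuncts True, so the formula holds.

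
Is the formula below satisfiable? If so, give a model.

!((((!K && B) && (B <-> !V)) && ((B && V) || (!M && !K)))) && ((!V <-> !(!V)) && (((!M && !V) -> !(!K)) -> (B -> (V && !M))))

The conjunct !V <-> !(!V) is unsatisfiable on its own:
  V=F: evaluates to False.
  V=T: evaluates to False.
So the whole conjunction is unsatisfiable.

No satisfying assignment exists.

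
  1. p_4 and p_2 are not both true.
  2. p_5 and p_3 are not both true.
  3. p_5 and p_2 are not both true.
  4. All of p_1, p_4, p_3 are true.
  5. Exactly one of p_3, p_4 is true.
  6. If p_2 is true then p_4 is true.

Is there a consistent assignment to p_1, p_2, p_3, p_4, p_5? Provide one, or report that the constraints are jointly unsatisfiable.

Unsatisfiable — no assignment works.

Case p_1 = True:
  (4) forces p_4 = True.
  (1) with p_4=T forces p_2 = False.
  (4) forces p_3 = True.
  Constraint (5) is violated (p_3=T, p_4=T) — contradiction.
Case p_1 = False:
  Constraint (4) is violated (p_1=F) — contradiction.
Both cases fail — unsatisfiable.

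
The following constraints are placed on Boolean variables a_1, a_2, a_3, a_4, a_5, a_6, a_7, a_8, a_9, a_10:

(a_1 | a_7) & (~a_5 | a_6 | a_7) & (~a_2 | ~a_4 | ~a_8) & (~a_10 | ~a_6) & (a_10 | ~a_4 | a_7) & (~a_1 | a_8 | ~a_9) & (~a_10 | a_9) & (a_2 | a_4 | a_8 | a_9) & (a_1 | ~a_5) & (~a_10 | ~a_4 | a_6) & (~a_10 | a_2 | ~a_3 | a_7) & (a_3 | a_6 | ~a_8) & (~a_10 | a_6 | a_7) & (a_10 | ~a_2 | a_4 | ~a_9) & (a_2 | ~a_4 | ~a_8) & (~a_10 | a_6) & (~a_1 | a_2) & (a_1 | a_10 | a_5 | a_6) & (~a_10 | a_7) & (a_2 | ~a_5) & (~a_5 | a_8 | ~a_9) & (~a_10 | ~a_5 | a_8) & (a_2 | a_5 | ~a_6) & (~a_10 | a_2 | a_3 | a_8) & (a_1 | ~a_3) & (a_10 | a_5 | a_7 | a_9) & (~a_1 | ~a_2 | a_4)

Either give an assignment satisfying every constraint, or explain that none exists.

a_1: False, a_2: True, a_3: False, a_4: True, a_5: False, a_6: True, a_7: True, a_8: False, a_9: False, a_10: False

Set a_1 = False.
  then (a_1 | a_7) forces a_7 = True.
  then (a_1 | ~a_5) forces a_5 = False.
  then (a_1 | ~a_3) forces a_3 = False.
Try a_2 = False:
  (a_2 | a_5 | ~a_6) forces a_6 = False.
  (a_3 | a_6 | ~a_8) forces a_8 = False.
  (~a_10 | a_6) forces a_10 = False.
  clause (a_1 | a_10 | a_5 | a_6) is falsified — backtrack.
So a_2 = True.
Set a_4 = True.
  then (~a_2 | ~a_4 | ~a_8) forces a_8 = False.
Try a_6 = False:
  (~a_10 | ~a_4 | a_6) forces a_10 = False.
  clause (a_1 | a_10 | a_5 | a_6) is falsified — backtrack.
So a_6 = True.
  then (~a_10 | ~a_6) forces a_10 = False.
Set a_9 = False.
All clauses satisfied.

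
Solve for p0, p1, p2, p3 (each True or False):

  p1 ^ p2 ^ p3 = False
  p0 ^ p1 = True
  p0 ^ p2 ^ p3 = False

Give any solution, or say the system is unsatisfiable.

Adding constraints 1, 2, 3 mod 2: every variable appears an even number of times on the left, so the left side is 0.
But the right sides sum to 1 (mod 2). 0 ≠ 1 — the system is inconsistent.

The formula is unsatisfiable.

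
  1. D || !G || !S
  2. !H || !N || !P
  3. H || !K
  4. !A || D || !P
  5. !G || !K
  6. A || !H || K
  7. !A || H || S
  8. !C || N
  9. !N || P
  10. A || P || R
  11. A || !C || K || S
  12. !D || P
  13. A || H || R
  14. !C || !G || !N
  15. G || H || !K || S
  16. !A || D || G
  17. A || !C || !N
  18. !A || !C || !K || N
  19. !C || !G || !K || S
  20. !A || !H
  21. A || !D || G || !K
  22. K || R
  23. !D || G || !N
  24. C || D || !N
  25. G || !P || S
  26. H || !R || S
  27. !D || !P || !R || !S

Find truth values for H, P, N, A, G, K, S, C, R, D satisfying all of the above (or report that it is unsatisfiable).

Set H = True.
  then (!A || !H) forces A = False.
  then (A || !H || K) forces K = True.
  then (!G || !K) forces G = False.
  then (A || !D || G || !K) forces D = False.
Set P = False.
  then (!N || P) forces N = False.
  then (A || P || R) forces R = True.
  then (!C || N) forces C = False.
Set S = False.
All clauses satisfied.

H=T, P=F, N=F, A=F, G=F, K=T, S=F, C=F, R=T, D=F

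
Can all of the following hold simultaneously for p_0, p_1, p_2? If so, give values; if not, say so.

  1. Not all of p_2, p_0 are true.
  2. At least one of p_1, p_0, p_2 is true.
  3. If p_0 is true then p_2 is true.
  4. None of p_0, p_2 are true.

p_0 = False; p_1 = True; p_2 = False

  (1) {p_2, p_0}: 0/2 true — not all ✓
  (2) {p_1, p_0, p_2}: 1 true — at least one ✓
  (3) p_0=F ⇒ p_2: vacuous ✓
  (4) {p_0, p_2}: 0 true — none ✓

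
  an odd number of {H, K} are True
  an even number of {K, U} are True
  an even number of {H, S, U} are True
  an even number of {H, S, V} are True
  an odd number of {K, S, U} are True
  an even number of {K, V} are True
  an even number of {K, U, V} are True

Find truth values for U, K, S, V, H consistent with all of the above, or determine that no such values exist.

U: False, K: False, S: True, V: False, H: True

{H, K}: 1 true → odd ✓
{K, U}: 0 true → even ✓
{H, S, U}: 2 true → even ✓
{H, S, V}: 2 true → even ✓
{K, S, U}: 1 true → odd ✓
{K, V}: 0 true → even ✓
{K, U, V}: 0 true → even ✓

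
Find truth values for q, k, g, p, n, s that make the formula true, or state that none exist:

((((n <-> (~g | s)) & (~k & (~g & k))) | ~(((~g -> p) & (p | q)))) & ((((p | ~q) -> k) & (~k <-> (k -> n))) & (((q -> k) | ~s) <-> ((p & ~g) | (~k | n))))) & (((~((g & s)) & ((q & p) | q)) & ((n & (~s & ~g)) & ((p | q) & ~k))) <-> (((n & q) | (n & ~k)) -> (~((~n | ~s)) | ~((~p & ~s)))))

Unsatisfiable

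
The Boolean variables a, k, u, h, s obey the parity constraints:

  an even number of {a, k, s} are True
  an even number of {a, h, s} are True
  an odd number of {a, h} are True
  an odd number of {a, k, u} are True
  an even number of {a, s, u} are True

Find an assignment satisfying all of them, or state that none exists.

a: True, k: False, u: False, h: False, s: True

{a, k, s}: 2 true → even ✓
{a, h, s}: 2 true → even ✓
{a, h}: 1 true → odd ✓
{a, k, u}: 1 true → odd ✓
{a, s, u}: 2 true → even ✓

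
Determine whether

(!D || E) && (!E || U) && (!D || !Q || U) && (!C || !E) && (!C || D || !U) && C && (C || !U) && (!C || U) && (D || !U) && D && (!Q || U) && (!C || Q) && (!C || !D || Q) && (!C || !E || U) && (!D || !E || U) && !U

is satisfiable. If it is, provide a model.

Unsatisfiable — no assignment works.

Case C = True:
  (!C || !E) forces E = False.
  (!D || E) forces D = False.
  Clause (D) is falsified — contradiction.
Case C = False:
  Clause (C) is falsified — contradiction.
Both cases fail, so the formula is unsatisfiable.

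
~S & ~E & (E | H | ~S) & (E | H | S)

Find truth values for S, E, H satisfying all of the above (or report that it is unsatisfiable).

Unit clause (~S) forces S = False.
Unit clause (~E) forces E = False.
In (E | H | S) only H is left, so H = True.
Check each clause:
  (~S): ~S holds.
  (~E): ~E holds.
  (E | H | ~S): H holds.
  (E | H | S): H holds.
All clauses satisfied.

S: False, E: False, H: True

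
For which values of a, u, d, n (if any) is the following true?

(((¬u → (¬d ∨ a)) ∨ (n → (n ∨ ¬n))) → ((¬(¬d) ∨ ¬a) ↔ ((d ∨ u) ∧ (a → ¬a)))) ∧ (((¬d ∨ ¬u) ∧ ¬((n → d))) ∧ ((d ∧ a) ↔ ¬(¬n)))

UNSATISFIABLE

Case d = True: the conjunct ¬((n → d)) becomes ¬((n → True)) = False.
Case d = False: the formula simplifies to (¬a ↔ (u ∧ (a → ¬a))) ∧ (¬(¬n) ∧ ¬n).
  n = True: the conjunct ¬n is False.
  n = False: the conjunct ¬(¬n) becomes ¬(¬False) = False.
Both cases fail — unsatisfiable.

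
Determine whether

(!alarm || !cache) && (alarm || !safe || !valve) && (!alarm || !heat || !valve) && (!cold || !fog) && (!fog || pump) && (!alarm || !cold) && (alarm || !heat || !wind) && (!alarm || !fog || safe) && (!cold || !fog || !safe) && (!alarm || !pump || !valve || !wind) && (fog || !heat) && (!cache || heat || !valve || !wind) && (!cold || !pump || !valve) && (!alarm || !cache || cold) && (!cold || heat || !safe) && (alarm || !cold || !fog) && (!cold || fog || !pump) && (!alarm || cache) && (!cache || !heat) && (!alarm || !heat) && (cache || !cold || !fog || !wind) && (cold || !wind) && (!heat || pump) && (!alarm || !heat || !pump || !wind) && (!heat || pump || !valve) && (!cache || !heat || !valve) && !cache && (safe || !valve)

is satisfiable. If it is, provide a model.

Unit clause (!cache) forces cache = False.
In (!alarm || cache) only !alarm is left, so alarm = False.
Set pump = False.
  then (!fog || pump) forces fog = False.
  then (fog || !heat) forces heat = False.
Set safe = True.
  then (alarm || !safe || !valve) forces valve = False.
  then (!cold || heat || !safe) forces cold = False.
  then (cold || !wind) forces wind = False.
All clauses satisfied.

pump = False, safe = True, cache = False, wind = False, cold = False, heat = False, valve = False, fog = False, alarm = False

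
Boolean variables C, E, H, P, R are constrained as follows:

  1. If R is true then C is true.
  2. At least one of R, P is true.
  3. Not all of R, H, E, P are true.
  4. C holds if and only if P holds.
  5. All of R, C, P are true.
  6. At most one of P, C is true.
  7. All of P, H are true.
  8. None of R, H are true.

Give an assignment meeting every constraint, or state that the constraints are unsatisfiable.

The formula is unsatisfiable.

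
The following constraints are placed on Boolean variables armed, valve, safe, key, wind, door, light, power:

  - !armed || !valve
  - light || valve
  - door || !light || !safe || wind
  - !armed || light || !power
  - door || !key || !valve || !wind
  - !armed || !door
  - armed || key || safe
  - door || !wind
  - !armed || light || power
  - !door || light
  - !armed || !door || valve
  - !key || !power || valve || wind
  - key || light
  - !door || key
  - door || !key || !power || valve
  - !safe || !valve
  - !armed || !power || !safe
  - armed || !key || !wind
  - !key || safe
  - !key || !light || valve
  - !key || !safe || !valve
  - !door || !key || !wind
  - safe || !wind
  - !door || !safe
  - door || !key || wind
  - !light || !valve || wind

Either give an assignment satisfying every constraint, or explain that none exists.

armed = True, valve = False, safe = False, key = False, wind = False, door = False, light = True, power = True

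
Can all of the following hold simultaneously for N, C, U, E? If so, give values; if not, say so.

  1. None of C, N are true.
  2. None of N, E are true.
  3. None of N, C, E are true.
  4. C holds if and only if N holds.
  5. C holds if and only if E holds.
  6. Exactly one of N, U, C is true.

N=F, C=F, U=T, E=F

  (1) {C, N}: 0 true — none ✓
  (2) {N, E}: 0 true — none ✓
  (3) {N, C, E}: 0 true — none ✓
  (4) C=F, N=F — same ✓
  (5) C=F, E=F — same ✓
  (6) {N, U, C}: 1 true — exactly one ✓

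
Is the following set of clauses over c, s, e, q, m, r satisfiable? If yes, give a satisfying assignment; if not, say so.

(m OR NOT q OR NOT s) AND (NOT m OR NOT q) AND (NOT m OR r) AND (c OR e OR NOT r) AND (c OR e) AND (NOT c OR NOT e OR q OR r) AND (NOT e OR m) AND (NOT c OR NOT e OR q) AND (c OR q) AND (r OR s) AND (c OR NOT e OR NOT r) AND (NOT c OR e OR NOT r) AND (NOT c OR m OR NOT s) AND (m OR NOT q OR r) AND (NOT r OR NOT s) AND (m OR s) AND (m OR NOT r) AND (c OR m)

The formula is unsatisfiable.

Case q = True:
  (NOT m OR NOT q) forces m = False.
  (m OR NOT q OR NOT s) forces s = False.
  Clause (m OR s) is falsified — contradiction.
Case q = False:
  (c OR q) forces c = True.
  (NOT c OR NOT e OR q) forces e = False.
  (NOT c OR e OR NOT r) forces r = False.
  (NOT m OR r) forces m = False.
  (r OR s) forces s = True.
  Clause (NOT c OR m OR NOT s) is falsified — contradiction.
Both cases fail, so the formula is unsatisfiable.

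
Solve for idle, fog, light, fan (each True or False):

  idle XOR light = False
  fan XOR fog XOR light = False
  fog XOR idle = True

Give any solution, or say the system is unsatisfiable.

idle: True; fog: False; light: True; fan: True

idle XOR light = T XOR T = False ✓
fan XOR fog XOR light = T XOR F XOR T = False ✓
fog XOR idle = F XOR T = True ✓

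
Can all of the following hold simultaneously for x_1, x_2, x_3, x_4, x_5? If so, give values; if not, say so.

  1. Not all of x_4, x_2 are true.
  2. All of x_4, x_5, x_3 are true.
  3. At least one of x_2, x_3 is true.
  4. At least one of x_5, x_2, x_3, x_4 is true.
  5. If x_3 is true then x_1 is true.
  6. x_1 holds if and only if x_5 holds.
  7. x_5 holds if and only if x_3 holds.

x_1 = True, x_2 = False, x_3 = True, x_4 = True, x_5 = True

  (1) {x_4, x_2}: 1/2 true — not all ✓
  (2) {x_4, x_5, x_3}: all 3 true ✓
  (3) {x_2, x_3}: 1 true — at least one ✓
  (4) {x_5, x_2, x_3, x_4}: 3 true — at least one ✓
  (5) x_3=T ⇒ x_1: T ✓
  (6) x_1=T, x_5=T — same ✓
  (7) x_5=T, x_3=T — same ✓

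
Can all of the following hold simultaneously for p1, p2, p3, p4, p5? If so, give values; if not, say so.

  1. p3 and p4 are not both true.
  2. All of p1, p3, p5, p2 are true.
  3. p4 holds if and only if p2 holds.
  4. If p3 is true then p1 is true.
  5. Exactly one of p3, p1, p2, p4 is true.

Case p1 = True:
  (2) forces p3 = True.
  Constraint (5) is violated (p3=T, p1=T) — contradiction.
Case p1 = False:
  Constraint (2) is violated (p1=F) — contradiction.
Both cases fail — unsatisfiable.

No satisfying assignment exists.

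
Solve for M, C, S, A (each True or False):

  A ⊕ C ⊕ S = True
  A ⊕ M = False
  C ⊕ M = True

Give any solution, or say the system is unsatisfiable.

M: False, C: True, S: False, A: False

A ⊕ C ⊕ S = F ⊕ T ⊕ F = True ✓
A ⊕ M = F ⊕ F = False ✓
C ⊕ M = T ⊕ F = True ✓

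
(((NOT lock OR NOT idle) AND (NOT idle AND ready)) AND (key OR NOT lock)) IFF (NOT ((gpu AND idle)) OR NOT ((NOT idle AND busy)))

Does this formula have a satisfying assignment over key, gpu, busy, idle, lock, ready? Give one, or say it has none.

key = True, gpu = True, busy = False, idle = False, lock = False, ready = True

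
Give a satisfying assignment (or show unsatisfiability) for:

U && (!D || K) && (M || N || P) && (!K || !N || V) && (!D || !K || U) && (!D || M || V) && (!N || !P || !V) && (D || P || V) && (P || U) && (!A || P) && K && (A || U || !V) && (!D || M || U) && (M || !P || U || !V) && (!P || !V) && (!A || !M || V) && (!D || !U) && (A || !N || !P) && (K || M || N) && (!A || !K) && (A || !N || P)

V = True; A = False; D = False; U = True; M = True; N = False; P = False; K = True

Unit clause (U) forces U = True.
Unit clause (K) forces K = True.
In (!D || !U) only !D is left, so D = False.
In (!A || !K) only !A is left, so A = False.
Set V = True.
  then (!P || !V) forces P = False.
  then (A || !N || P) forces N = False.
  then (M || N || P) forces M = True.
All clauses satisfied.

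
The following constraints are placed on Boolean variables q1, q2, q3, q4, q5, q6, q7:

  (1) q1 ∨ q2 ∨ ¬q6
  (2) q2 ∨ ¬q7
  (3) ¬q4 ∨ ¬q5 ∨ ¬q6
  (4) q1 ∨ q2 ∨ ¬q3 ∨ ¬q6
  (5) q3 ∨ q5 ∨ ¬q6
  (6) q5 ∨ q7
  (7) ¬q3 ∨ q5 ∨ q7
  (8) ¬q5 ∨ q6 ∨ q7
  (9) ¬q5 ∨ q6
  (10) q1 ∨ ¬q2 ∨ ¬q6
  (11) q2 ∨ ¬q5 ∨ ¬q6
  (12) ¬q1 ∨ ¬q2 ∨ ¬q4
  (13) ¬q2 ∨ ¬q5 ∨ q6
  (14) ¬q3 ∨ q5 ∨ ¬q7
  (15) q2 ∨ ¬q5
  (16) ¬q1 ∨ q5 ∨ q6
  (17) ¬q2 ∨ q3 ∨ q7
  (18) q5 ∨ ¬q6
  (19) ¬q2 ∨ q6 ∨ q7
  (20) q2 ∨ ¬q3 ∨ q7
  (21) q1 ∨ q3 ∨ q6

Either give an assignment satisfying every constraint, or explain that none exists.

Set q1 = True.
Set q2 = True.
  then (¬q1 ∨ ¬q2 ∨ ¬q4) forces q4 = False.
Set q3 = True.
Try q5 = False:
  (q5 ∨ q7) forces q7 = True.
  clause (¬q3 ∨ q5 ∨ ¬q7) is falsified — backtrack.
So q5 = True.
  then (¬q5 ∨ q6) forces q6 = True.
Set q7 = False.
All clauses satisfied.

q1 = True, q2 = True, q3 = True, q4 = False, q5 = True, q6 = True, q7 = False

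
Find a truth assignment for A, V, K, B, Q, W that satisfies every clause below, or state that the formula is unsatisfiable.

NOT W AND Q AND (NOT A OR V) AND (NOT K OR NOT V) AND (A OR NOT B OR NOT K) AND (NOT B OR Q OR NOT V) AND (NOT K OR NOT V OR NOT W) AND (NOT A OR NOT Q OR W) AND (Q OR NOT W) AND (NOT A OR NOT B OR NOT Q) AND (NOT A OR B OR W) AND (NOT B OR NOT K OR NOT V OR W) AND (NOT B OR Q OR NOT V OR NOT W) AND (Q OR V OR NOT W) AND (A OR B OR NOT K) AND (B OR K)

A = False, V = False, K = False, B = True, Q = True, W = False

Unit clause (NOT W) forces W = False.
Unit clause (Q) forces Q = True.
In (NOT A OR NOT Q OR W) only NOT A is left, so A = False.
Set V = False.
Set K = False.
  then (B OR K) forces B = True.
All clauses satisfied.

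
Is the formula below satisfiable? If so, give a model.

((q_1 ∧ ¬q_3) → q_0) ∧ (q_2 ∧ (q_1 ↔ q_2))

q_0: False; q_1: True; q_2: True; q_3: True

  (q_1 ∧ ¬q_3) → q_0 = True
    q_1 ∧ ¬q_3 = False
      ¬q_3 = False
  q_2 ∧ (q_1 ↔ q_2) = True
    q_1 ↔ q_2 = True
Both conjuncts True, so the formula holds.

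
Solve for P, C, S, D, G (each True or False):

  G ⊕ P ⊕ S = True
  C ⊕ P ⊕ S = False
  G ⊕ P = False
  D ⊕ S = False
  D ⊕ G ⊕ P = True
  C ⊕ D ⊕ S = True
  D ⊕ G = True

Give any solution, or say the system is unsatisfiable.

P = False; C = True; S = True; D = True; G = False

G ⊕ P ⊕ S = F ⊕ F ⊕ T = True ✓
C ⊕ P ⊕ S = T ⊕ F ⊕ T = False ✓
G ⊕ P = F ⊕ F = False ✓
D ⊕ S = T ⊕ T = False ✓
D ⊕ G ⊕ P = T ⊕ F ⊕ F = True ✓
C ⊕ D ⊕ S = T ⊕ T ⊕ T = True ✓
D ⊕ G = T ⊕ F = True ✓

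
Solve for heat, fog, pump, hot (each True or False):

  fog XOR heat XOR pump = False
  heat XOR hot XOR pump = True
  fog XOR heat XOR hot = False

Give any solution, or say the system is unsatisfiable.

heat=T; fog=F; pump=T; hot=T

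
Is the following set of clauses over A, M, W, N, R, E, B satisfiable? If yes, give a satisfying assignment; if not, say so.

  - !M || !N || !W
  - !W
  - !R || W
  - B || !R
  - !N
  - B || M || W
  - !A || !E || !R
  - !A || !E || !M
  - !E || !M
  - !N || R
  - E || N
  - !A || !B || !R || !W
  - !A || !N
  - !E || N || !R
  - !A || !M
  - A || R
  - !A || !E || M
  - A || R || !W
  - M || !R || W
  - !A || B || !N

The formula is unsatisfiable.

Case W = True:
  Clause (!W) is falsified — contradiction.
Case W = False:
  (!R || W) forces R = False.
  (!N) forces N = False.
  (E || N) forces E = True.
  (!E || !M) forces M = False.
  (B || M || W) forces B = True.
  (A || R) forces A = True.
  Clause (!A || !E || M) is falsified — contradiction.
Both cases fail, so the formula is unsatisfiable.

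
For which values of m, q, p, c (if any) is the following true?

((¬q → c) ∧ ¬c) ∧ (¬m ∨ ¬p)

m=F, q=T, p=F, c=F

  (¬q → c) ∧ ¬c = True
    ¬q → c = True
      ¬q = False
    ¬c = True
  ¬m ∨ ¬p = True
    ¬m = True
    ¬p = True
Both conjuncts True, so the formula holds.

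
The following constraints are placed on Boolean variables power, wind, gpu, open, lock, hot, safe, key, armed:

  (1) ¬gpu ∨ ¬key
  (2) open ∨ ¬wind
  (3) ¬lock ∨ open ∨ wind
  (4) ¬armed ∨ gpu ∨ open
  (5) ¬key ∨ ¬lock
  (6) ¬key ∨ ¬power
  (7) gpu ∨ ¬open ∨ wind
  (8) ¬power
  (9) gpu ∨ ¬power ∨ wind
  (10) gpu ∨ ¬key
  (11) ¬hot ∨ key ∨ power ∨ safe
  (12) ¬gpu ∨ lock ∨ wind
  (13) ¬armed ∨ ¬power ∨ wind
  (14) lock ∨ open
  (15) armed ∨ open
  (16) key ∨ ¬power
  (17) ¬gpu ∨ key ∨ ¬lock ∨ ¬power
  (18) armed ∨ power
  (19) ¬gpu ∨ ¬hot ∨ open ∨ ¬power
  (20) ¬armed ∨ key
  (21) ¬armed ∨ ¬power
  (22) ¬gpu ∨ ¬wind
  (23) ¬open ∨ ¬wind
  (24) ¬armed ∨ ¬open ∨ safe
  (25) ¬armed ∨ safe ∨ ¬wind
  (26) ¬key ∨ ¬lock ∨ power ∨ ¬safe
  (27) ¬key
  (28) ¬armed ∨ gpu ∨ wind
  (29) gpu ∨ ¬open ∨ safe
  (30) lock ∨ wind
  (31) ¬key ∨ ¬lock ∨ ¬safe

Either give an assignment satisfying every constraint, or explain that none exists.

Unsatisfiable — no assignment works.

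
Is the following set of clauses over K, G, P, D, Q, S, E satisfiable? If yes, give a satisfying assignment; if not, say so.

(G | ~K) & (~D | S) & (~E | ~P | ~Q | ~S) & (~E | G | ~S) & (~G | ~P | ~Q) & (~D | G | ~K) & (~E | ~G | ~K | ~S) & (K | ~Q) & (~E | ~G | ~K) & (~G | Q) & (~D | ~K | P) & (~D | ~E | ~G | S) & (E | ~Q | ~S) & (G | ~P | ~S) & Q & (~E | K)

K=T; G=T; P=F; D=F; Q=T; S=F; E=F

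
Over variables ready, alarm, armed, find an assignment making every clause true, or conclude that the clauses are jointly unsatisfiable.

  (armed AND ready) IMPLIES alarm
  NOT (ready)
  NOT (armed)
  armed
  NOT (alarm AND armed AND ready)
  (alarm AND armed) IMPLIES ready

The formula is unsatisfiable.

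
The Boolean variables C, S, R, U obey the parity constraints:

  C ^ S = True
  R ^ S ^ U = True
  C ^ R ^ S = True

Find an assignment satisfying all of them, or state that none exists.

C: True, S: False, R: False, U: True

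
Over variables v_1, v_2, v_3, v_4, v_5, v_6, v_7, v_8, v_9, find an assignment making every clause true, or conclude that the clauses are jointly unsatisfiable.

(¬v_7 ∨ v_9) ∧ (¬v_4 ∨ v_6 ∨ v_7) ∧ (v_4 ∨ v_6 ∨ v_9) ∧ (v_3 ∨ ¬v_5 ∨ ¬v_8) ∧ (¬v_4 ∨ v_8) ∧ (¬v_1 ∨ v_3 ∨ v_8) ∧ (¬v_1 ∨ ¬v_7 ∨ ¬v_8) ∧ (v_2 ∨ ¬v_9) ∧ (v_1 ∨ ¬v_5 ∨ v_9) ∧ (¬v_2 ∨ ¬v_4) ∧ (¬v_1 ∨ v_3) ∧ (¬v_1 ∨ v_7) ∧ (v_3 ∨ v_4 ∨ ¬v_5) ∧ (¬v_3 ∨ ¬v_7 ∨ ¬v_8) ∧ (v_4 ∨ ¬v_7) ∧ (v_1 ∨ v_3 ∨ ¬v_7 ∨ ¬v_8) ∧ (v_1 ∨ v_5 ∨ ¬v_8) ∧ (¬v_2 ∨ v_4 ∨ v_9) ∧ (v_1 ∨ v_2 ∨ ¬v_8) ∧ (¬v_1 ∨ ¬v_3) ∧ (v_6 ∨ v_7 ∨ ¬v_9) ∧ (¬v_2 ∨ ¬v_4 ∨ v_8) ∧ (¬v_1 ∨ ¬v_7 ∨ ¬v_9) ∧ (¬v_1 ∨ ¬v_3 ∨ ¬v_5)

v_1=F, v_2=F, v_3=T, v_4=F, v_5=F, v_6=T, v_7=F, v_8=F, v_9=F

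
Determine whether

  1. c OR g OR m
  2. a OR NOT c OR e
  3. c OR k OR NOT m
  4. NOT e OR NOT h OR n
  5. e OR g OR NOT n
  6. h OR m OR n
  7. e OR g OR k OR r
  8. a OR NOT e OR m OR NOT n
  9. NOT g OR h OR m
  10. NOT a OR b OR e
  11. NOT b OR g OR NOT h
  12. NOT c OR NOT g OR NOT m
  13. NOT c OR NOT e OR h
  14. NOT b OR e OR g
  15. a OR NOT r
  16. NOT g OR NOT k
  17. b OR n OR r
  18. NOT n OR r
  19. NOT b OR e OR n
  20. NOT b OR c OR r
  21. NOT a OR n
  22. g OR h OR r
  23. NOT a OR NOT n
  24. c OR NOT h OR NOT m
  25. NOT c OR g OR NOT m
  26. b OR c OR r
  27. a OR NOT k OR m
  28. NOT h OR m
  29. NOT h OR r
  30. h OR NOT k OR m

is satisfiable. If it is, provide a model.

Case a = True:
  (NOT a OR n) forces n = True.
  Clause (NOT a OR NOT n) is falsified — contradiction.
Case a = False:
  (a OR NOT r) forces r = False.
  (NOT n OR r) forces n = False.
  (b OR n OR r) forces b = True.
  (NOT b OR e OR n) forces e = True.
  (NOT e OR NOT h OR n) forces h = False.
  (h OR m OR n) forces m = True.
  (NOT c OR NOT e OR h) forces c = False.
  Clause (NOT b OR c OR r) is falsified — contradiction.
Both cases fail, so the formula is unsatisfiable.

Unsatisfiable — no assignment works.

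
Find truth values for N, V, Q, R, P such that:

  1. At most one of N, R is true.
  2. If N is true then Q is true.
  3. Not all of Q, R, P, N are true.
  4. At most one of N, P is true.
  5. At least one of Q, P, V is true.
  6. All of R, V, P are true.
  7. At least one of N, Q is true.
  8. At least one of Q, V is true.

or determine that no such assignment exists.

N = False, V = True, Q = True, R = True, P = True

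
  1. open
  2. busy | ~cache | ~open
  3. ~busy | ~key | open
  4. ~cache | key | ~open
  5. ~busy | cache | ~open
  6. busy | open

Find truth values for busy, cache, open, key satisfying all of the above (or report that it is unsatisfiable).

Unit clause (open) forces open = True.
Set busy = True.
  then (~busy | cache | ~open) forces cache = True.
  then (~cache | key | ~open) forces key = True.
Check each clause:
  (open): open holds.
  (busy | ~cache | ~open): busy holds.
  (~busy | ~key | open): open holds.
  (~cache | key | ~open): key holds.
  (~busy | cache | ~open): cache holds.
  (busy | open): busy holds.
All clauses satisfied.

busy = True, cache = True, open = True, key = True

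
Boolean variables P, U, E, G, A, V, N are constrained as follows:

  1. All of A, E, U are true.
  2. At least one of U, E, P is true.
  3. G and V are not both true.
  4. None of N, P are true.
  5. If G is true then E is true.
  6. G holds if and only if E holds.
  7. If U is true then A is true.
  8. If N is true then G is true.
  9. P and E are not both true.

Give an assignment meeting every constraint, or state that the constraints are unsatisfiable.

P: False; U: True; E: True; G: True; A: True; V: False; N: False

  (1) {A, E, U}: all 3 true ✓
  (2) {U, E, P}: 2 true — at least one ✓
  (3) G=T, V=F — not both ✓
  (4) {N, P}: 0 true — none ✓
  (5) G=T ⇒ E: T ✓
  (6) G=T, E=T — same ✓
  (7) U=T ⇒ A: T ✓
  (8) N=F ⇒ G: vacuous ✓
  (9) P=F, E=T — not both ✓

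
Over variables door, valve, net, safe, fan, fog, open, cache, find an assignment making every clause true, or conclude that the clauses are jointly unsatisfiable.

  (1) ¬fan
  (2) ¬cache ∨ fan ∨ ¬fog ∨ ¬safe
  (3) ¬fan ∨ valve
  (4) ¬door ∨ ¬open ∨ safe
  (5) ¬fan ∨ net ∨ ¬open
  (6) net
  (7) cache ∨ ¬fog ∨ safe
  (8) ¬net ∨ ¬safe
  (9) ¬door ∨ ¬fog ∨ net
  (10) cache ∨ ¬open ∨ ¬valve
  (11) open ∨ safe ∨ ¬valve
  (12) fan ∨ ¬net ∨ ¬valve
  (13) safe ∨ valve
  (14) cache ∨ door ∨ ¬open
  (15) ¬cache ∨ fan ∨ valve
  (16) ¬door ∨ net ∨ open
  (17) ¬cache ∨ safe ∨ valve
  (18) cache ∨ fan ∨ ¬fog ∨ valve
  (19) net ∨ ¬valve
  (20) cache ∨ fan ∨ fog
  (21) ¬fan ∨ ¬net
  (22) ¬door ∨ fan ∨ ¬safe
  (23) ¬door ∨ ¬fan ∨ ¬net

Case net = True:
  (¬fan) forces fan = False.
  (¬net ∨ ¬safe) forces safe = False.
  (fan ∨ ¬net ∨ ¬valve) forces valve = False.
  Clause (safe ∨ valve) is falsified — contradiction.
Case net = False:
  Clause (net) is falsified — contradiction.
Both cases fail, so the formula is unsatisfiable.

Unsatisfiable — no assignment works.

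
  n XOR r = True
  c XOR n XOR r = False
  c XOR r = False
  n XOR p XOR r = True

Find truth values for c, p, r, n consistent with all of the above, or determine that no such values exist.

c = True; p = False; r = True; n = False

n XOR r = F XOR T = True ✓
c XOR n XOR r = T XOR F XOR T = False ✓
c XOR r = T XOR T = False ✓
n XOR p XOR r = F XOR F XOR T = True ✓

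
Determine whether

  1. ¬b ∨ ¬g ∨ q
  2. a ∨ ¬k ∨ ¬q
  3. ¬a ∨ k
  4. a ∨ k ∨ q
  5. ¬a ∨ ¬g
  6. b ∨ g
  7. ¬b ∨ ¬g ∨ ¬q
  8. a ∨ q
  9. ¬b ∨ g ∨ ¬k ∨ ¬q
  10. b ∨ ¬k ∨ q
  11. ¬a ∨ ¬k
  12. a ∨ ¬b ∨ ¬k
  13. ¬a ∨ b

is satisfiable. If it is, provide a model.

Set g = True.
  then (¬a ∨ ¬g) forces a = False.
  then (a ∨ q) forces q = True.
  then (a ∨ ¬k ∨ ¬q) forces k = False.
  then (¬b ∨ ¬g ∨ ¬q) forces b = False.
All clauses satisfied.

g: True, b: False, a: False, k: False, q: True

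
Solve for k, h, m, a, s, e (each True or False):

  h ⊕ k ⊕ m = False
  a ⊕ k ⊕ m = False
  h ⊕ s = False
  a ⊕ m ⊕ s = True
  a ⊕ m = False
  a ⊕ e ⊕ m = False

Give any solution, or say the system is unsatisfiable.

k = False, h = True, m = True, a = True, s = True, e = False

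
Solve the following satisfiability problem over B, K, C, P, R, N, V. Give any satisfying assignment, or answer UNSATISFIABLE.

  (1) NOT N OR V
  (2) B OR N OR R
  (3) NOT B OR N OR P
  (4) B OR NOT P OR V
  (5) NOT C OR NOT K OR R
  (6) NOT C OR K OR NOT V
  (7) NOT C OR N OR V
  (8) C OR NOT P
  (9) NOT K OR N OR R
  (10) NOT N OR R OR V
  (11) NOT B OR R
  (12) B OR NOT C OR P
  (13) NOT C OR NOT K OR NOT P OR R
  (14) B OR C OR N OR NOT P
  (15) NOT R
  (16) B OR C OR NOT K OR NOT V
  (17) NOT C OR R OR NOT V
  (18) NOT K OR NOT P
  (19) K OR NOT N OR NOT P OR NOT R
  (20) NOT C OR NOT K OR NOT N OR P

Unit clause (NOT R) forces R = False.
In (NOT B OR R) only NOT B is left, so B = False.
In (B OR N OR R) only N is left, so N = True.
In (NOT N OR R OR V) only V is left, so V = True.
In (NOT C OR R OR NOT V) only NOT C is left, so C = False.
In (C OR NOT P) only NOT P is left, so P = False.
In (B OR C OR NOT K OR NOT V) only NOT K is left, so K = False.
All clauses satisfied.

B=F; K=F; C=F; P=F; R=F; N=T; V=T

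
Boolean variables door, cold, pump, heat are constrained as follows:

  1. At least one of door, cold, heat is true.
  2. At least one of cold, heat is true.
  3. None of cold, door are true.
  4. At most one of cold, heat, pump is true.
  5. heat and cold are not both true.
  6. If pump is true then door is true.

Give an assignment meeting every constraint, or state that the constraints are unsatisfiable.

door = False; cold = False; pump = False; heat = True

  (1) {door, cold, heat}: 1 true — at least one ✓
  (2) {cold, heat}: 1 true — at least one ✓
  (3) {cold, door}: 0 true — none ✓
  (4) {cold, heat, pump}: 1 true — at most one ✓
  (5) heat=T, cold=F — not both ✓
  (6) pump=F ⇒ door: vacuous ✓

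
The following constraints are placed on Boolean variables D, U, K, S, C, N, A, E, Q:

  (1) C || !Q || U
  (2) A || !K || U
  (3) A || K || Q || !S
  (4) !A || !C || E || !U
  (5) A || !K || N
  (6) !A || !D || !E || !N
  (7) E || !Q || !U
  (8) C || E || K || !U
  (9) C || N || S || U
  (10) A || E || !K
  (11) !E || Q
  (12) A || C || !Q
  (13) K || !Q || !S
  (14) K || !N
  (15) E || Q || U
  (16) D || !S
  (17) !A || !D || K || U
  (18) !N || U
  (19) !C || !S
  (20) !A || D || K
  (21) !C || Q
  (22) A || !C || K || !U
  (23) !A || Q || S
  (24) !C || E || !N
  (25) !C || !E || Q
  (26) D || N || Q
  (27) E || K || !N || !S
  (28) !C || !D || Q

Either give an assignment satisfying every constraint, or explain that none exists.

D = True, U = True, K = True, S = False, C = True, N = True, A = False, E = True, Q = True

Set D = True.
Set U = True.
Set K = True.
Set S = False.
Set C = True.
  then (!C || Q) forces Q = True.
  then (E || !Q || !U) forces E = True.
Set N = True.
  then (!A || !D || !E || !N) forces A = False.
All clauses satisfied.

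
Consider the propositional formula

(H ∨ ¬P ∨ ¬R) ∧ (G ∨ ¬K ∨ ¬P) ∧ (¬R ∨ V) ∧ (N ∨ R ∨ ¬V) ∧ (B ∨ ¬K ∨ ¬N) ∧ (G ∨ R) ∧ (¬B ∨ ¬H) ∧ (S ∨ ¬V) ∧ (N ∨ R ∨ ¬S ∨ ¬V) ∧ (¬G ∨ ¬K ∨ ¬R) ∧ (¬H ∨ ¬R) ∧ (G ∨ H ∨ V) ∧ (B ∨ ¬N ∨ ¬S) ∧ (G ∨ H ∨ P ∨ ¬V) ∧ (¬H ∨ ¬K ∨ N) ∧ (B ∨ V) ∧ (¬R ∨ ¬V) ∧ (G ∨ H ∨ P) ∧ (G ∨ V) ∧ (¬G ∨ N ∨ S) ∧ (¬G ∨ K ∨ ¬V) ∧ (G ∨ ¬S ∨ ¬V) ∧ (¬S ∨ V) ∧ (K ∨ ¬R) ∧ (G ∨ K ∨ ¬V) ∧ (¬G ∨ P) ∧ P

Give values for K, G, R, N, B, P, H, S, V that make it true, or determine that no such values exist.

K = True, G = True, R = False, N = True, B = True, P = True, H = False, S = True, V = True

Unit clause (P) forces P = True.
Set K = True.
  then (G ∨ ¬K ∨ ¬P) forces G = True.
  then (¬G ∨ ¬K ∨ ¬R) forces R = False.
Try N = False:
  (N ∨ R ∨ ¬V) forces V = False.
  (¬H ∨ ¬K ∨ N) forces H = False.
  (B ∨ V) forces B = True.
  (¬G ∨ N ∨ S) forces S = True.
  clause (¬S ∨ V) is falsified — backtrack.
So N = True.
  then (B ∨ ¬K ∨ ¬N) forces B = True.
  then (¬B ∨ ¬H) forces H = False.
Set S = True.
  then (¬S ∨ V) forces V = True.
All clauses satisfied.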